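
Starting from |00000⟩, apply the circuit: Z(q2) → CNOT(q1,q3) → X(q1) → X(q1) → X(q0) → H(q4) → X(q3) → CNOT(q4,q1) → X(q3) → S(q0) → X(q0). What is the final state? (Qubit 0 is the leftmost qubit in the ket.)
(1/√2)i|00000⟩ + (1/√2)i|01001⟩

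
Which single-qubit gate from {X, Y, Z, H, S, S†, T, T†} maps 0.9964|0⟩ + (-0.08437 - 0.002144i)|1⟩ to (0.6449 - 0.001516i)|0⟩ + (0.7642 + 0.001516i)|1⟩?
H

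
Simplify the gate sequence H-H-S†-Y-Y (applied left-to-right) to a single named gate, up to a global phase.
S†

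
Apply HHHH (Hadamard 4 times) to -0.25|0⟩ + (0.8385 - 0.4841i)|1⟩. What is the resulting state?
-0.25|0⟩ + (0.8385 - 0.4841i)|1⟩

H² = I, so an even number of Hadamards cancels: H^4 = I and the state is unchanged.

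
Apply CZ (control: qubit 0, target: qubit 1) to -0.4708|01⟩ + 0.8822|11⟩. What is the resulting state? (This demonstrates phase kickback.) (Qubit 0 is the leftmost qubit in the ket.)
-0.4708|01⟩ - 0.8822|11⟩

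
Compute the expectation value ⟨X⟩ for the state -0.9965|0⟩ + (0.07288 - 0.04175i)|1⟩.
-0.1452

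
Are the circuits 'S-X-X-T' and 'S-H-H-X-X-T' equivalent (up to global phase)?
Yes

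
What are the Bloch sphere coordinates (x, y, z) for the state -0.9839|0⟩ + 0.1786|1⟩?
(-0.3514, 0, 0.9362)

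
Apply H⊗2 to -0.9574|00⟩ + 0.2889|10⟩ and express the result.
-0.3343|00⟩ - 0.3343|01⟩ - 0.6232|10⟩ - 0.6232|11⟩

H⊗2 gives amp(|y⟩) = (1/2) Σ_x (−1)^(x·y) amp(|x⟩), where x·y is the number of positions in which both x and y have a 1.
|00⟩: (-0.9574 + 0.2889)/2 = -0.3343
|01⟩: (-0.9574 + 0.2889)/2 = -0.3343
|10⟩: (-0.9574 - 0.2889)/2 = -0.6232
|11⟩: (-0.9574 - 0.2889)/2 = -0.6232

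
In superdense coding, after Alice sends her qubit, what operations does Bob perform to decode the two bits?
CNOT (Alice's qubit controls Bob's), then H on Alice's qubit, then measure both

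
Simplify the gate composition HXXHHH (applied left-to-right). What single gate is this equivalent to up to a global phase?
I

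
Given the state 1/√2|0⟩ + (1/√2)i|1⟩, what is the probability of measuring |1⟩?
1/2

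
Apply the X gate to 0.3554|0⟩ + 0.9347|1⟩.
0.9347|0⟩ + 0.3554|1⟩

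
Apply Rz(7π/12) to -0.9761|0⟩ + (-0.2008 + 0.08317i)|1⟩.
(-0.5942 + 0.7744i)|0⟩ + (-0.1882 - 0.1087i)|1⟩

Rz(7π/12) = [[e^(−iθ/2), 0], [0, e^(iθ/2)]] with e^(±iθ/2) = cos(θ/2) ± i·sin(θ/2); θ = 7π/12, cos(θ/2) ≈ 0.608761, sin(θ/2) ≈ 0.793353.
With a = amp(|0⟩) = -0.9761 and b = amp(|1⟩) = (-0.2008 + 0.08317i):
new amp(|0⟩) = (0.608761 - 0.793353i)·a = (-0.5942 + 0.7744i)
new amp(|1⟩) = (0.608761 + 0.793353i)·b = (-0.1882 - 0.1087i)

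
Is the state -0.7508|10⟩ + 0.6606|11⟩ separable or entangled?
Separable

Writing the state as a|00⟩ + b|01⟩ + c|10⟩ + d|11⟩, it is a product state iff ad − bc = 0.
Here (a, b, c, d) = (0, 0, -0.7508, 0.6606): ad − bc = (0)(0.6606) − (0)(-0.7508) = 0, so the state is separable.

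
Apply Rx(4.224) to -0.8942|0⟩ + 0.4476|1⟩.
(0.4607 - 0.3836i)|0⟩ + (-0.2306 + 0.7664i)|1⟩

Rx(4.224) = [[cos(θ/2), −i·sin(θ/2)], [−i·sin(θ/2), cos(θ/2)]]; θ = 4.224, cos(θ/2) ≈ -0.515168, sin(θ/2) ≈ 0.857089.
With a = amp(|0⟩) = -0.8942 and b = amp(|1⟩) = 0.4476:
new amp(|0⟩) = (-0.515168)·a + (-0.857089i)·b = (0.4607 - 0.3836i)
new amp(|1⟩) = (-0.857089i)·a + (-0.515168)·b = (-0.2306 + 0.7664i)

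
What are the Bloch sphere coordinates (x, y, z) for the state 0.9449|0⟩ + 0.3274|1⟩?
(0.6187, 0, 0.7856)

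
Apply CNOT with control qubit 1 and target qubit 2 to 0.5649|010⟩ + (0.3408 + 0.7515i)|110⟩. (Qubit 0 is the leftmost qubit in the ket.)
0.5649|011⟩ + (0.3408 + 0.7515i)|111⟩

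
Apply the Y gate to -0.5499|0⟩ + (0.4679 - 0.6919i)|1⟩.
(-0.6919 - 0.4679i)|0⟩ - 0.5499i|1⟩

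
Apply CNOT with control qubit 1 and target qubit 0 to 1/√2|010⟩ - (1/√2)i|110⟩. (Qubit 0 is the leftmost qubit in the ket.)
-(1/√2)i|010⟩ + 1/√2|110⟩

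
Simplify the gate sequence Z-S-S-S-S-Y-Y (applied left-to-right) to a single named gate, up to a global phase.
Z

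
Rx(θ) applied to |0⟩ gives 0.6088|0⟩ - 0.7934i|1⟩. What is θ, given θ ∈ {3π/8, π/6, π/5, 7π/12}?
7π/12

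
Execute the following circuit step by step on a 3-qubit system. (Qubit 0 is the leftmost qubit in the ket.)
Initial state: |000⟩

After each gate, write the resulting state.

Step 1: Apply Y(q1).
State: i|010⟩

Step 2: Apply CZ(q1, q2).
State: i|010⟩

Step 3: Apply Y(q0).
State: -|110⟩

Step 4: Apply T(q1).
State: (-1/√2 - (1/√2)i)|110⟩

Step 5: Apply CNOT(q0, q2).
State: (-1/√2 - (1/√2)i)|111⟩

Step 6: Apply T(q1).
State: -i|111⟩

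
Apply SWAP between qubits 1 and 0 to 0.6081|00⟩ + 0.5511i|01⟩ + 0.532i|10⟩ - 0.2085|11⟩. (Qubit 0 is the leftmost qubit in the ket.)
0.6081|00⟩ + 0.532i|01⟩ + 0.5511i|10⟩ - 0.2085|11⟩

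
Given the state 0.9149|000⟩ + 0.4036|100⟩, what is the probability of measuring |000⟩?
0.837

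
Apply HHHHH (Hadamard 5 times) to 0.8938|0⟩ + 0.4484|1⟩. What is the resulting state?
0.9491|0⟩ + 0.3149|1⟩

H² = I, so H^5 = H: a single Hadamard. With (a, b) = (0.8938, 0.4484), H gives ((a + b)/√2, (a − b)/√2) = (0.9491, 0.3149).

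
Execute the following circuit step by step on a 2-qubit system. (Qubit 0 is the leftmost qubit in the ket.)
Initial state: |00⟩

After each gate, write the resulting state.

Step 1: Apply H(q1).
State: 1/√2|00⟩ + 1/√2|01⟩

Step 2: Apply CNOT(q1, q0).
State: 1/√2|00⟩ + 1/√2|11⟩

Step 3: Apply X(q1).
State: 1/√2|01⟩ + 1/√2|10⟩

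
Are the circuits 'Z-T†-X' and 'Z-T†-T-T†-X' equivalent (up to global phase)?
Yes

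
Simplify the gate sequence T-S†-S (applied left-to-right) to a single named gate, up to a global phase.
T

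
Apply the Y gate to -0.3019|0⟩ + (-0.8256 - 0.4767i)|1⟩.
(-0.4767 + 0.8256i)|0⟩ - 0.3019i|1⟩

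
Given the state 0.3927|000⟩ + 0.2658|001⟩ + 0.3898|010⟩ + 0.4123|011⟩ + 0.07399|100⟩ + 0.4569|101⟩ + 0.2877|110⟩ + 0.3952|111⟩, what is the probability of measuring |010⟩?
0.1519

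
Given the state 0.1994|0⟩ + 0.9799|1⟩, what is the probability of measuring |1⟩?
0.9602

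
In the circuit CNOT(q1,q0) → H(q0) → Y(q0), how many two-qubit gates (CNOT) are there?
1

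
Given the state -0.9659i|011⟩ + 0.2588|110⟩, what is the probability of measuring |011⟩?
0.933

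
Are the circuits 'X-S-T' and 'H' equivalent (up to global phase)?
No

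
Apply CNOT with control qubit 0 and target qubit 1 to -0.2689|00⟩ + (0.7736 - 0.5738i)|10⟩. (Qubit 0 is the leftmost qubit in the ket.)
-0.2689|00⟩ + (0.7736 - 0.5738i)|11⟩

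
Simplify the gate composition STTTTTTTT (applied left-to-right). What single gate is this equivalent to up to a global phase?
S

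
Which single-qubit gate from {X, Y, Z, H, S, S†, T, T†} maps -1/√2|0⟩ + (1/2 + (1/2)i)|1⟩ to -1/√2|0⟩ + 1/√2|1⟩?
T†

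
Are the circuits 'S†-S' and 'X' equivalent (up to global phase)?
No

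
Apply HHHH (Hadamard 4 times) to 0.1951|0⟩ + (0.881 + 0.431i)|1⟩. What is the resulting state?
0.1951|0⟩ + (0.881 + 0.431i)|1⟩

H² = I, so an even number of Hadamards cancels: H^4 = I and the state is unchanged.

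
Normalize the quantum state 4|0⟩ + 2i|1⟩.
0.8944|0⟩ + (1/√5)i|1⟩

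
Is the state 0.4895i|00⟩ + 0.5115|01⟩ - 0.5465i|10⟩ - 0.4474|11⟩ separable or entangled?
Entangled

Writing the state as a|00⟩ + b|01⟩ + c|10⟩ + d|11⟩, it is a product state iff ad − bc = 0.
Here (a, b, c, d) = (0.4895i, 0.5115, -0.5465i, -0.4474): ad − bc = (0.4895i)(-0.4474) − (0.5115)(-0.5465i) = 0.06053i ≠ 0, so the state is entangled.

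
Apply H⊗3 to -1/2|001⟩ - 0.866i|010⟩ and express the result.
(-0.1768 - 0.3062i)|000⟩ + (0.1768 - 0.3062i)|001⟩ + (-0.1768 + 0.3062i)|010⟩ + (0.1768 + 0.3062i)|011⟩ + (-0.1768 - 0.3062i)|100⟩ + (0.1768 - 0.3062i)|101⟩ + (-0.1768 + 0.3062i)|110⟩ + (0.1768 + 0.3062i)|111⟩

H⊗3 gives amp(|y⟩) = (1/2√2) Σ_x (−1)^(x·y) amp(|x⟩), where x·y is the number of positions in which both x and y have a 1.
|000⟩: (-1/2 - 0.866i)/(2√2) = (-0.1768 - 0.3062i)
|001⟩: (1/2 - 0.866i)/(2√2) = (0.1768 - 0.3062i)
|010⟩: (-1/2 + 0.866i)/(2√2) = (-0.1768 + 0.3062i)
|011⟩: (1/2 + 0.866i)/(2√2) = (0.1768 + 0.3062i)
|100⟩: (-1/2 - 0.866i)/(2√2) = (-0.1768 - 0.3062i)
|101⟩: (1/2 - 0.866i)/(2√2) = (0.1768 - 0.3062i)
|110⟩: (-1/2 + 0.866i)/(2√2) = (-0.1768 + 0.3062i)
|111⟩: (1/2 + 0.866i)/(2√2) = (0.1768 + 0.3062i)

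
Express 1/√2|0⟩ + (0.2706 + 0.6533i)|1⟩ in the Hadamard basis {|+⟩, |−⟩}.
(0.6913 + 0.462i)|+⟩ + (0.3087 - 0.462i)|−⟩

With |ψ⟩ = α|0⟩ + β|1⟩, the Hadamard-basis coefficients are ⟨+|ψ⟩ = (α + β)/√2 and ⟨−|ψ⟩ = (α − β)/√2.
Here α = 1/√2, β = (0.2706 + 0.6533i): (α + β)/√2 = (0.6913 + 0.462i), (α − β)/√2 = (0.3087 - 0.462i).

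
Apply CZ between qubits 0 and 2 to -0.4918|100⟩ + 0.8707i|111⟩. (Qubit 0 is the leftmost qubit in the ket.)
-0.4918|100⟩ - 0.8707i|111⟩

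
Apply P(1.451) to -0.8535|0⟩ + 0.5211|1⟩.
-0.8535|0⟩ + (0.06228 + 0.5174i)|1⟩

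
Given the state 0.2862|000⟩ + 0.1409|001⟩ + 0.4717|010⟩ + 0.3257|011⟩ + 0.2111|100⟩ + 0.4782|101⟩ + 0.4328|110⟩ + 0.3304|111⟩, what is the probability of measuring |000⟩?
0.08191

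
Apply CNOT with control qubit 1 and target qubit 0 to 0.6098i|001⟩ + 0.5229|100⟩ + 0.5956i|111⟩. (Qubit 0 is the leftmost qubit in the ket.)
0.6098i|001⟩ + 0.5956i|011⟩ + 0.5229|100⟩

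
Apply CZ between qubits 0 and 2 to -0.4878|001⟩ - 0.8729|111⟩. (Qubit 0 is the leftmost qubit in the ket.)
-0.4878|001⟩ + 0.8729|111⟩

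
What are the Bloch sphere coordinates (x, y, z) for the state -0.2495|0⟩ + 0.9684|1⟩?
(-0.4832, 0, -0.8755)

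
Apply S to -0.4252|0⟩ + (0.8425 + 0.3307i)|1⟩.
-0.4252|0⟩ + (-0.3307 + 0.8425i)|1⟩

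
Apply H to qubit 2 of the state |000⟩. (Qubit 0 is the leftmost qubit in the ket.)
1/√2|000⟩ + 1/√2|001⟩

H on qubit 2 mixes each pair of kets that differ only in qubit 2: amplitudes (a, b) of (|…0…⟩, |…1…⟩) become ((a + b)/√2, (a − b)/√2). Kets absent from the input have amplitude 0.
(|000⟩, |001⟩): (a, b) = (1, 0) → (1/√2, 1/√2)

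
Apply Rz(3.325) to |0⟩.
(-0.09158 - 0.9958i)|0⟩

Rz(3.325) = [[e^(−iθ/2), 0], [0, e^(iθ/2)]] with e^(±iθ/2) = cos(θ/2) ± i·sin(θ/2); θ = 3.325, cos(θ/2) ≈ -0.0915752, sin(θ/2) ≈ 0.995798.
With a = amp(|0⟩) = 1 and b = amp(|1⟩) = 0:
new amp(|0⟩) = (-0.0915752 - 0.995798i)·a = (-0.09158 - 0.9958i)
new amp(|1⟩) = (-0.0915752 + 0.995798i)·b = 0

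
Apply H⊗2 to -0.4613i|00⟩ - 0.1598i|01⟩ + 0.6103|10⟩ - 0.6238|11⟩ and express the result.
(-0.00675 - 0.3106i)|00⟩ + (0.6171 - 0.1508i)|01⟩ + (0.00675 - 0.3106i)|10⟩ + (-0.6171 - 0.1508i)|11⟩

H⊗2 gives amp(|y⟩) = (1/2) Σ_x (−1)^(x·y) amp(|x⟩), where x·y is the number of positions in which both x and y have a 1.
|00⟩: (-0.4613i - 0.1598i + 0.6103 - 0.6238)/2 = (-0.00675 - 0.3106i)
|01⟩: (-0.4613i + 0.1598i + 0.6103 + 0.6238)/2 = (0.6171 - 0.1508i)
|10⟩: (-0.4613i - 0.1598i - 0.6103 + 0.6238)/2 = (0.00675 - 0.3106i)
|11⟩: (-0.4613i + 0.1598i - 0.6103 - 0.6238)/2 = (-0.6171 - 0.1508i)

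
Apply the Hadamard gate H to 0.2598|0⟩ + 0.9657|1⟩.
0.8666|0⟩ - 0.4991|1⟩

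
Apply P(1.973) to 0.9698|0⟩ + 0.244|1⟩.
0.9698|0⟩ + (-0.09551 + 0.2245i)|1⟩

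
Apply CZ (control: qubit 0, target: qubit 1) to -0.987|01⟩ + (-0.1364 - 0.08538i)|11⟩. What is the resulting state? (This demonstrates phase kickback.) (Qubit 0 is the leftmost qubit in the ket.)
-0.987|01⟩ + (0.1364 + 0.08538i)|11⟩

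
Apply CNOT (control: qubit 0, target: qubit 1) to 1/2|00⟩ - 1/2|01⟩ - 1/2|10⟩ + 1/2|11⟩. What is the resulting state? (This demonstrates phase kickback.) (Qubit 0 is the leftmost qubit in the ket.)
1/2|00⟩ - 1/2|01⟩ + 1/2|10⟩ - 1/2|11⟩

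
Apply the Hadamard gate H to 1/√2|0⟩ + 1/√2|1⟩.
|0⟩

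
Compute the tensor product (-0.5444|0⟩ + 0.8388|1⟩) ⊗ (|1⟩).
-0.5444|01⟩ + 0.8388|11⟩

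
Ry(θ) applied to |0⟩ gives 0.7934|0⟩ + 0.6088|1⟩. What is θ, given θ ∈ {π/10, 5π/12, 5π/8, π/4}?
5π/12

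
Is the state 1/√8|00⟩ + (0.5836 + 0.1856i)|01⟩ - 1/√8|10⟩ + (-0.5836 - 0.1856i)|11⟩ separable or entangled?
Separable

Writing the state as a|00⟩ + b|01⟩ + c|10⟩ + d|11⟩, it is a product state iff ad − bc = 0.
Here (a, b, c, d) = (1/√8, (0.5836 + 0.1856i), -1/√8, (-0.5836 - 0.1856i)): ad − bc = (1/√8)(-0.5836 - 0.1856i) − (0.5836 + 0.1856i)(-1/√8) = 0, so the state is separable.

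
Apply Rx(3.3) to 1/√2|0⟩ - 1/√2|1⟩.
(-0.05595 + 0.7049i)|0⟩ + (0.05595 - 0.7049i)|1⟩

Rx(3.3) = [[cos(θ/2), −i·sin(θ/2)], [−i·sin(θ/2), cos(θ/2)]]; θ = 3.3, cos(θ/2) ≈ -0.0791209, sin(θ/2) ≈ 0.996865.
With a = amp(|0⟩) = 1/√2 and b = amp(|1⟩) = -1/√2:
new amp(|0⟩) = (-0.0791209)·a + (-0.996865i)·b = (-0.05595 + 0.7049i)
new amp(|1⟩) = (-0.996865i)·a + (-0.0791209)·b = (0.05595 - 0.7049i)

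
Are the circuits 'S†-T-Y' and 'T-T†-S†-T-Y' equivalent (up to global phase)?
Yes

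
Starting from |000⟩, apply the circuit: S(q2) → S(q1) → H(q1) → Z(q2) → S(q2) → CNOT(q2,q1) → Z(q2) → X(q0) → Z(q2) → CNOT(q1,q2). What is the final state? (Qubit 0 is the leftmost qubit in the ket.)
1/√2|100⟩ + 1/√2|111⟩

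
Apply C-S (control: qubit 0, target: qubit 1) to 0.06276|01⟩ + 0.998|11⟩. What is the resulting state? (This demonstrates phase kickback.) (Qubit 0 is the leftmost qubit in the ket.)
0.06276|01⟩ + 0.998i|11⟩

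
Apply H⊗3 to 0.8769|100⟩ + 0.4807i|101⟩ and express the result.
(0.31 + 0.17i)|000⟩ + (0.31 - 0.17i)|001⟩ + (0.31 + 0.17i)|010⟩ + (0.31 - 0.17i)|011⟩ + (-0.31 - 0.17i)|100⟩ + (-0.31 + 0.17i)|101⟩ + (-0.31 - 0.17i)|110⟩ + (-0.31 + 0.17i)|111⟩

H⊗3 gives amp(|y⟩) = (1/2√2) Σ_x (−1)^(x·y) amp(|x⟩), where x·y is the number of positions in which both x and y have a 1.
|000⟩: (0.8769 + 0.4807i)/(2√2) = (0.31 + 0.17i)
|001⟩: (0.8769 - 0.4807i)/(2√2) = (0.31 - 0.17i)
|010⟩: (0.8769 + 0.4807i)/(2√2) = (0.31 + 0.17i)
|011⟩: (0.8769 - 0.4807i)/(2√2) = (0.31 - 0.17i)
|100⟩: (-0.8769 - 0.4807i)/(2√2) = (-0.31 - 0.17i)
|101⟩: (-0.8769 + 0.4807i)/(2√2) = (-0.31 + 0.17i)
|110⟩: (-0.8769 - 0.4807i)/(2√2) = (-0.31 - 0.17i)
|111⟩: (-0.8769 + 0.4807i)/(2√2) = (-0.31 + 0.17i)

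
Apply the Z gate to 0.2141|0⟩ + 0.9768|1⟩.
0.2141|0⟩ - 0.9768|1⟩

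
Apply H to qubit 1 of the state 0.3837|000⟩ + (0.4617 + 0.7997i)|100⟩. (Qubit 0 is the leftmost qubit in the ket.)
0.2713|000⟩ + 0.2713|010⟩ + (0.3265 + 0.5655i)|100⟩ + (0.3265 + 0.5655i)|110⟩

H on qubit 1 mixes each pair of kets that differ only in qubit 1: amplitudes (a, b) of (|…0…⟩, |…1…⟩) become ((a + b)/√2, (a − b)/√2). Kets absent from the input have amplitude 0.
(|000⟩, |010⟩): (a, b) = (0.3837, 0) → (0.2713, 0.2713)
(|100⟩, |110⟩): (a, b) = ((0.4617 + 0.7997i), 0) → ((0.3265 + 0.5655i), (0.3265 + 0.5655i))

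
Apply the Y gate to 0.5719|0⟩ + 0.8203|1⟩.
-0.8203i|0⟩ + 0.5719i|1⟩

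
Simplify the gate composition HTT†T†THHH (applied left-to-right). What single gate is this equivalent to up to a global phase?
I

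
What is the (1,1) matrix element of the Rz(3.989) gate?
(-0.4111 + 0.9116i)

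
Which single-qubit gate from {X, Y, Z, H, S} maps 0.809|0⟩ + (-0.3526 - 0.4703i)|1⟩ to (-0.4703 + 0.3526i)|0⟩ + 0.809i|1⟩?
Y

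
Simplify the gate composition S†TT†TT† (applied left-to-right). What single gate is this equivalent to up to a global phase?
S†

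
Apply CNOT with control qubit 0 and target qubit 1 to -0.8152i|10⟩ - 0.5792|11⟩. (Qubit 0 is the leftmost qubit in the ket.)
-0.5792|10⟩ - 0.8152i|11⟩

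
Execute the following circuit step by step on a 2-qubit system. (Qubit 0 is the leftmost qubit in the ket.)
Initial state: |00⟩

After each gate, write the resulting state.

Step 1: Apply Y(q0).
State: i|10⟩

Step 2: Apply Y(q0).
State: |00⟩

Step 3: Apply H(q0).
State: 1/√2|00⟩ + 1/√2|10⟩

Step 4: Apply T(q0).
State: 1/√2|00⟩ + (1/2 + (1/2)i)|10⟩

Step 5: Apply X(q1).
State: 1/√2|01⟩ + (1/2 + (1/2)i)|11⟩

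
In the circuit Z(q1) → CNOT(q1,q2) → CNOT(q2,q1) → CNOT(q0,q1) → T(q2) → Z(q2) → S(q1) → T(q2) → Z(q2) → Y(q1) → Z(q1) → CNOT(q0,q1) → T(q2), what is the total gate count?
13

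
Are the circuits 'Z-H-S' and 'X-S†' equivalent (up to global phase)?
No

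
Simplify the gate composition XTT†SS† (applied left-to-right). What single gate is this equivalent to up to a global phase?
X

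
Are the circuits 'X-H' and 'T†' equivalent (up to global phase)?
No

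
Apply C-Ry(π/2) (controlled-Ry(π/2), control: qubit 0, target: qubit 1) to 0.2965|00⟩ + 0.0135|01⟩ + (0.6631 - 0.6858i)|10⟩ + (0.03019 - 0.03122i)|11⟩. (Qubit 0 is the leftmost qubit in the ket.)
0.2965|00⟩ + 0.0135|01⟩ + (0.4475 - 0.4629i)|10⟩ + (0.4902 - 0.507i)|11⟩

C-Ry(π/2) leaves the control-|0⟩ kets |00⟩, |01⟩ unchanged and applies Ry(π/2) to qubit 1 on the control-|1⟩ pair (|10⟩, |11⟩).
Ry(π/2) = [[cos(θ/2), −sin(θ/2)], [sin(θ/2), cos(θ/2)]]; θ = π/2, cos(θ/2) ≈ 0.707107, sin(θ/2) ≈ 0.707107.
With a = amp(|10⟩) = (0.6631 - 0.6858i) and b = amp(|11⟩) = (0.03019 - 0.03122i):
new amp(|10⟩) = (0.707107)·a + (-0.707107)·b = (0.4475 - 0.4629i)
new amp(|11⟩) = (0.707107)·a + (0.707107)·b = (0.4902 - 0.507i)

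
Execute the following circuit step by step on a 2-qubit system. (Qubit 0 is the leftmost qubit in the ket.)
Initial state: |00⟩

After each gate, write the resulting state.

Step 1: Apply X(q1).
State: |01⟩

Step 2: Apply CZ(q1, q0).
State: |01⟩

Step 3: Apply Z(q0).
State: |01⟩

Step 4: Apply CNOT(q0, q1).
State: |01⟩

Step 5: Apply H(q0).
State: 1/√2|01⟩ + 1/√2|11⟩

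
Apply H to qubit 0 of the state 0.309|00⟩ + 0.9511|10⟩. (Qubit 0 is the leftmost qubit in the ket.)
0.891|00⟩ - 0.454|10⟩

H on qubit 0 mixes each pair of kets that differ only in qubit 0: amplitudes (a, b) of (|…0…⟩, |…1…⟩) become ((a + b)/√2, (a − b)/√2). Kets absent from the input have amplitude 0.
(|00⟩, |10⟩): (a, b) = (0.309, 0.9511) → (0.891, -0.454)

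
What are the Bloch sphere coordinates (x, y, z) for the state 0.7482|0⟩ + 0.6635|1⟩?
(0.9929, 0, 0.1196)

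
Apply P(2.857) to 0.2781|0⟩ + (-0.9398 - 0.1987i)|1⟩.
0.2781|0⟩ + (0.9578 - 0.07316i)|1⟩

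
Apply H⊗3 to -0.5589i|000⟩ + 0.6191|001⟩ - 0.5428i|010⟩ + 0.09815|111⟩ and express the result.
(0.2536 - 0.3895i)|000⟩ + (-0.2536 - 0.3895i)|001⟩ + (0.1842 - 0.005692i)|010⟩ + (-0.1842 - 0.005692i)|011⟩ + (0.1842 - 0.3895i)|100⟩ + (-0.1842 - 0.3895i)|101⟩ + (0.2536 - 0.005692i)|110⟩ + (-0.2536 - 0.005692i)|111⟩

H⊗3 gives amp(|y⟩) = (1/2√2) Σ_x (−1)^(x·y) amp(|x⟩), where x·y is the number of positions in which both x and y have a 1.
|000⟩: (-0.5589i + 0.6191 - 0.5428i + 0.09815)/(2√2) = (0.2536 - 0.3895i)
|001⟩: (-0.5589i - 0.6191 - 0.5428i - 0.09815)/(2√2) = (-0.2536 - 0.3895i)
|010⟩: (-0.5589i + 0.6191 + 0.5428i - 0.09815)/(2√2) = (0.1842 - 0.005692i)
|011⟩: (-0.5589i - 0.6191 + 0.5428i + 0.09815)/(2√2) = (-0.1842 - 0.005692i)
|100⟩: (-0.5589i + 0.6191 - 0.5428i - 0.09815)/(2√2) = (0.1842 - 0.3895i)
|101⟩: (-0.5589i - 0.6191 - 0.5428i + 0.09815)/(2√2) = (-0.1842 - 0.3895i)
|110⟩: (-0.5589i + 0.6191 + 0.5428i + 0.09815)/(2√2) = (0.2536 - 0.005692i)
|111⟩: (-0.5589i - 0.6191 + 0.5428i - 0.09815)/(2√2) = (-0.2536 - 0.005692i)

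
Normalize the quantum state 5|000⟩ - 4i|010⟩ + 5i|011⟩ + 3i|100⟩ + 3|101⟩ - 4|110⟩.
1/2|000⟩ - 0.4i|010⟩ + (1/2)i|011⟩ + 0.3i|100⟩ + 0.3|101⟩ - 0.4|110⟩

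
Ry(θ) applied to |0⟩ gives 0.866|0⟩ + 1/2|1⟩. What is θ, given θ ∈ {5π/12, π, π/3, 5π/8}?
π/3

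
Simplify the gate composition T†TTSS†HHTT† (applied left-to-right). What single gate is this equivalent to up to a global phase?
T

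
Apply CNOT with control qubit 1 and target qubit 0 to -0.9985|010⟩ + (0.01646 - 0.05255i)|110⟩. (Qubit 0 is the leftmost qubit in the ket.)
(0.01646 - 0.05255i)|010⟩ - 0.9985|110⟩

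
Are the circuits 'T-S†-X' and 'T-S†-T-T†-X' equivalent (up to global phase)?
Yes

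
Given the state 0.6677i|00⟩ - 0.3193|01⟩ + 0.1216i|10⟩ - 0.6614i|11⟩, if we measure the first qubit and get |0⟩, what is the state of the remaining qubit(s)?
0.9022i|0⟩ - 0.4314|1⟩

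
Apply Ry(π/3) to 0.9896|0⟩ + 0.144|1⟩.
0.785|0⟩ + 0.6195|1⟩

Ry(π/3) = [[cos(θ/2), −sin(θ/2)], [sin(θ/2), cos(θ/2)]]; θ = π/3, cos(θ/2) ≈ 0.866025, sin(θ/2) ≈ 0.5.
With a = amp(|0⟩) = 0.9896 and b = amp(|1⟩) = 0.144:
new amp(|0⟩) = (0.866025)·a + (-0.5)·b = 0.785
new amp(|1⟩) = (0.5)·a + (0.866025)·b = 0.6195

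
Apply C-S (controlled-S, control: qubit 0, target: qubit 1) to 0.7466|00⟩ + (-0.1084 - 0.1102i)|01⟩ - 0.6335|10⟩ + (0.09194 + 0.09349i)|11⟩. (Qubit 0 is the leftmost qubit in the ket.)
0.7466|00⟩ + (-0.1084 - 0.1102i)|01⟩ - 0.6335|10⟩ + (-0.09349 + 0.09194i)|11⟩

C-S leaves the control-|0⟩ kets |00⟩, |01⟩ unchanged and applies S to qubit 1 on the control-|1⟩ pair (|10⟩, |11⟩).
S = [[1, 0], [0, i]].
With a = amp(|10⟩) = -0.6335 and b = amp(|11⟩) = (0.09194 + 0.09349i):
new amp(|10⟩) = (1)·a = -0.6335
new amp(|11⟩) = (i)·b = (-0.09349 + 0.09194i)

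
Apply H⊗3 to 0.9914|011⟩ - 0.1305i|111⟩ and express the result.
(0.3505 - 0.04614i)|000⟩ + (-0.3505 + 0.04614i)|001⟩ + (-0.3505 + 0.04614i)|010⟩ + (0.3505 - 0.04614i)|011⟩ + (0.3505 + 0.04614i)|100⟩ + (-0.3505 - 0.04614i)|101⟩ + (-0.3505 - 0.04614i)|110⟩ + (0.3505 + 0.04614i)|111⟩

H⊗3 gives amp(|y⟩) = (1/2√2) Σ_x (−1)^(x·y) amp(|x⟩), where x·y is the number of positions in which both x and y have a 1.
|000⟩: (0.9914 - 0.1305i)/(2√2) = (0.3505 - 0.04614i)
|001⟩: (-0.9914 + 0.1305i)/(2√2) = (-0.3505 + 0.04614i)
|010⟩: (-0.9914 + 0.1305i)/(2√2) = (-0.3505 + 0.04614i)
|011⟩: (0.9914 - 0.1305i)/(2√2) = (0.3505 - 0.04614i)
|100⟩: (0.9914 + 0.1305i)/(2√2) = (0.3505 + 0.04614i)
|101⟩: (-0.9914 - 0.1305i)/(2√2) = (-0.3505 - 0.04614i)
|110⟩: (-0.9914 - 0.1305i)/(2√2) = (-0.3505 - 0.04614i)
|111⟩: (0.9914 + 0.1305i)/(2√2) = (0.3505 + 0.04614i)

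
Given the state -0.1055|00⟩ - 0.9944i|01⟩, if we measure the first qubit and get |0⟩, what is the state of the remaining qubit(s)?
-0.1055|0⟩ - 0.9944i|1⟩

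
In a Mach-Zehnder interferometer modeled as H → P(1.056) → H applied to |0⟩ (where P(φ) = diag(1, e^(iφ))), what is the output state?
(0.7462 + 0.4352i)|0⟩ + (0.2538 - 0.4352i)|1⟩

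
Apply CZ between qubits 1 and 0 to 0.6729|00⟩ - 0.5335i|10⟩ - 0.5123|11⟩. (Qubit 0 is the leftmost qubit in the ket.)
0.6729|00⟩ - 0.5335i|10⟩ + 0.5123|11⟩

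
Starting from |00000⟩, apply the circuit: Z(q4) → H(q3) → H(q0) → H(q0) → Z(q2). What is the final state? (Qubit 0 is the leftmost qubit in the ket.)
1/√2|00000⟩ + 1/√2|00010⟩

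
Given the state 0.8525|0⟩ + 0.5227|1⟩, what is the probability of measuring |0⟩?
0.7268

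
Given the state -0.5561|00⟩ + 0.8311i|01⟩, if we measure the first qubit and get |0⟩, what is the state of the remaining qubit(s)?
-0.5561|0⟩ + 0.8311i|1⟩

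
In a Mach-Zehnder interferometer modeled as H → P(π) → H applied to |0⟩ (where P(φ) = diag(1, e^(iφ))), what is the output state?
|1⟩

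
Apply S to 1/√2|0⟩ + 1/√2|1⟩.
1/√2|0⟩ + (1/√2)i|1⟩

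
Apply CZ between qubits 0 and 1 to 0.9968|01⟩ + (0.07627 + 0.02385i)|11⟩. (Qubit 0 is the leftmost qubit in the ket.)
0.9968|01⟩ + (-0.07627 - 0.02385i)|11⟩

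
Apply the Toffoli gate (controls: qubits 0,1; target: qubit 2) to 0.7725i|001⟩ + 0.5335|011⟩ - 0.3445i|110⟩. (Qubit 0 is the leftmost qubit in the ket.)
0.7725i|001⟩ + 0.5335|011⟩ - 0.3445i|111⟩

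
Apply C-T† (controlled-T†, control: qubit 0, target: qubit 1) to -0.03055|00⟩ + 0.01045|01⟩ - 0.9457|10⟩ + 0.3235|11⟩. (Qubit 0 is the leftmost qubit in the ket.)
-0.03055|00⟩ + 0.01045|01⟩ - 0.9457|10⟩ + (0.2287 - 0.2287i)|11⟩

C-T† leaves the control-|0⟩ kets |00⟩, |01⟩ unchanged and applies T† to qubit 1 on the control-|1⟩ pair (|10⟩, |11⟩).
T† = [[1, 0], [0, (1/√2 - (1/√2)i)]].
With a = amp(|10⟩) = -0.9457 and b = amp(|11⟩) = 0.3235:
new amp(|10⟩) = (1)·a = -0.9457
new amp(|11⟩) = (1/√2 - (1/√2)i)·b = (0.2287 - 0.2287i)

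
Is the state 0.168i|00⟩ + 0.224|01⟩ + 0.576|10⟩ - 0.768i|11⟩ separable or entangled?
Separable

Writing the state as a|00⟩ + b|01⟩ + c|10⟩ + d|11⟩, it is a product state iff ad − bc = 0.
Here (a, b, c, d) = (0.168i, 0.224, 0.576, -0.768i): ad − bc = (0.168i)(-0.768i) − (0.224)(0.576) = 0, so the state is separable.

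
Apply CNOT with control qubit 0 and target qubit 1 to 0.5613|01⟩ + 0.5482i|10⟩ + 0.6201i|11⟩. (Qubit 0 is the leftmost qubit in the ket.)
0.5613|01⟩ + 0.6201i|10⟩ + 0.5482i|11⟩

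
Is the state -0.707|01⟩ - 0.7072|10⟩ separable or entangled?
Entangled

Writing the state as a|00⟩ + b|01⟩ + c|10⟩ + d|11⟩, it is a product state iff ad − bc = 0.
Here (a, b, c, d) = (0, -0.707, -0.7072, 0): ad − bc = (0)(0) − (-0.707)(-0.7072) = -0.5 ≠ 0, so the state is entangled.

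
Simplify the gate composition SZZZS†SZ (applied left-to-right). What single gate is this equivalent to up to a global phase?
S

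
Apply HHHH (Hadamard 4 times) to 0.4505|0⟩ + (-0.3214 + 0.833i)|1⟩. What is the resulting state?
0.4505|0⟩ + (-0.3214 + 0.833i)|1⟩

H² = I, so an even number of Hadamards cancels: H^4 = I and the state is unchanged.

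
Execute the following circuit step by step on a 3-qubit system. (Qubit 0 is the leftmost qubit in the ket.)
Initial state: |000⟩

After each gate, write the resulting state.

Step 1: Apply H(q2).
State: 1/√2|000⟩ + 1/√2|001⟩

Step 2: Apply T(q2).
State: 1/√2|000⟩ + (1/2 + (1/2)i)|001⟩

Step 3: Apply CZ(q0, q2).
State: 1/√2|000⟩ + (1/2 + (1/2)i)|001⟩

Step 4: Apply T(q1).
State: 1/√2|000⟩ + (1/2 + (1/2)i)|001⟩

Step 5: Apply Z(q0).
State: 1/√2|000⟩ + (1/2 + (1/2)i)|001⟩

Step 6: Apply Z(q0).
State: 1/√2|000⟩ + (1/2 + (1/2)i)|001⟩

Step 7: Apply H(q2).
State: (0.8536 + (1/√8)i)|000⟩ + (0.1464 - (1/√8)i)|001⟩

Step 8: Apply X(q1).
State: (0.8536 + (1/√8)i)|010⟩ + (0.1464 - (1/√8)i)|011⟩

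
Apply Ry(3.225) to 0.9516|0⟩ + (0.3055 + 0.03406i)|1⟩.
(-0.3449 - 0.03403i)|0⟩ + (0.938 - 0.00142i)|1⟩

Ry(3.225) = [[cos(θ/2), −sin(θ/2)], [sin(θ/2), cos(θ/2)]]; θ = 3.225, cos(θ/2) ≈ -0.0416916, sin(θ/2) ≈ 0.999131.
With a = amp(|0⟩) = 0.9516 and b = amp(|1⟩) = (0.3055 + 0.03406i):
new amp(|0⟩) = (-0.0416916)·a + (-0.999131)·b = (-0.3449 - 0.03403i)
new amp(|1⟩) = (0.999131)·a + (-0.0416916)·b = (0.938 - 0.00142i)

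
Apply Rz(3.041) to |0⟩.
(0.05028 - 0.9987i)|0⟩

Rz(3.041) = [[e^(−iθ/2), 0], [0, e^(iθ/2)]] with e^(±iθ/2) = cos(θ/2) ± i·sin(θ/2); θ = 3.041, cos(θ/2) ≈ 0.0502751, sin(θ/2) ≈ 0.998735.
With a = amp(|0⟩) = 1 and b = amp(|1⟩) = 0:
new amp(|0⟩) = (0.0502751 - 0.998735i)·a = (0.05028 - 0.9987i)
new amp(|1⟩) = (0.0502751 + 0.998735i)·b = 0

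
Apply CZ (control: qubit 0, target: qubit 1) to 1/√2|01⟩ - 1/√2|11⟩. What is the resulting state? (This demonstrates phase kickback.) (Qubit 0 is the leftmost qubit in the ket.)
1/√2|01⟩ + 1/√2|11⟩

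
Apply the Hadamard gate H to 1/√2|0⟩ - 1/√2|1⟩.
|1⟩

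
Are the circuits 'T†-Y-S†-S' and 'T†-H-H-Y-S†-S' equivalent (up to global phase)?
Yes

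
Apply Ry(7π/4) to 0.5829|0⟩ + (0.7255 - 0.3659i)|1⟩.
(-0.8162 + 0.14i)|0⟩ + (-0.4472 + 0.338i)|1⟩

Ry(7π/4) = [[cos(θ/2), −sin(θ/2)], [sin(θ/2), cos(θ/2)]]; θ = 7π/4, cos(θ/2) ≈ -0.92388, sin(θ/2) ≈ 0.382683.
With a = amp(|0⟩) = 0.5829 and b = amp(|1⟩) = (0.7255 - 0.3659i):
new amp(|0⟩) = (-0.92388)·a + (-0.382683)·b = (-0.8162 + 0.14i)
new amp(|1⟩) = (0.382683)·a + (-0.92388)·b = (-0.4472 + 0.338i)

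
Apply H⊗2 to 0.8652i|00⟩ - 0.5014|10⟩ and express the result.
(-0.2507 + 0.4326i)|00⟩ + (-0.2507 + 0.4326i)|01⟩ + (0.2507 + 0.4326i)|10⟩ + (0.2507 + 0.4326i)|11⟩

H⊗2 gives amp(|y⟩) = (1/2) Σ_x (−1)^(x·y) amp(|x⟩), where x·y is the number of positions in which both x and y have a 1.
|00⟩: (0.8652i - 0.5014)/2 = (-0.2507 + 0.4326i)
|01⟩: (0.8652i - 0.5014)/2 = (-0.2507 + 0.4326i)
|10⟩: (0.8652i + 0.5014)/2 = (0.2507 + 0.4326i)
|11⟩: (0.8652i + 0.5014)/2 = (0.2507 + 0.4326i)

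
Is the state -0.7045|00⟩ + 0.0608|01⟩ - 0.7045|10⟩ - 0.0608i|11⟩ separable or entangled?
Entangled

Writing the state as a|00⟩ + b|01⟩ + c|10⟩ + d|11⟩, it is a product state iff ad − bc = 0.
Here (a, b, c, d) = (-0.7045, 0.0608, -0.7045, -0.0608i): ad − bc = (-0.7045)(-0.0608i) − (0.0608)(-0.7045) = (0.04283 + 0.04283i) ≠ 0, so the state is entangled.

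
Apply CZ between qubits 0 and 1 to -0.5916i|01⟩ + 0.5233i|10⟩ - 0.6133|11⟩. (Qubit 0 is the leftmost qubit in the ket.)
-0.5916i|01⟩ + 0.5233i|10⟩ + 0.6133|11⟩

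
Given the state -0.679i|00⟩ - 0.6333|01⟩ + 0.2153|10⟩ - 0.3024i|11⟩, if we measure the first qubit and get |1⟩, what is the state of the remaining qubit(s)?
0.58|0⟩ - 0.8146i|1⟩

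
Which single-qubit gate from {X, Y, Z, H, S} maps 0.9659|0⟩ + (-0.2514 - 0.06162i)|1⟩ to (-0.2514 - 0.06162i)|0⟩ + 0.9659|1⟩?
X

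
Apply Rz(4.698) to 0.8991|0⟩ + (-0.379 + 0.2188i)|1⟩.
(-0.6312 - 0.6403i)|0⟩ + (0.1102 - 0.4235i)|1⟩

Rz(4.698) = [[e^(−iθ/2), 0], [0, e^(iθ/2)]] with e^(±iθ/2) = cos(θ/2) ± i·sin(θ/2); θ = 4.698, cos(θ/2) ≈ -0.702001, sin(θ/2) ≈ 0.712176.
With a = amp(|0⟩) = 0.8991 and b = amp(|1⟩) = (-0.379 + 0.2188i):
new amp(|0⟩) = (-0.702001 - 0.712176i)·a = (-0.6312 - 0.6403i)
new amp(|1⟩) = (-0.702001 + 0.712176i)·b = (0.1102 - 0.4235i)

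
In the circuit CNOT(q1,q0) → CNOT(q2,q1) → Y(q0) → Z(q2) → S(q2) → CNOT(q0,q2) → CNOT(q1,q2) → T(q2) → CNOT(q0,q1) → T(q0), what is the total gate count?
10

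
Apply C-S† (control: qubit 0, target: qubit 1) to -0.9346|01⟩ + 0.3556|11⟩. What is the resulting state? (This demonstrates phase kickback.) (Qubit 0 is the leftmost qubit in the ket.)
-0.9346|01⟩ - 0.3556i|11⟩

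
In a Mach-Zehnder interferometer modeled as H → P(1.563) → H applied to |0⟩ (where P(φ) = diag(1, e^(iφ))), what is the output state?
(0.5039 + 0.5i)|0⟩ + (0.4961 - 0.5i)|1⟩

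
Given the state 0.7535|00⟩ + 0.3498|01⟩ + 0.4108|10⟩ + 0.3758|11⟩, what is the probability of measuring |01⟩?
0.1224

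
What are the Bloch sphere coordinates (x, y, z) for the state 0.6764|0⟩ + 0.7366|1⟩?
(0.9965, 0, -0.08506)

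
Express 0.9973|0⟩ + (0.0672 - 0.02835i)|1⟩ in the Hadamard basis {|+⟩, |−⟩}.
(0.7527 - 0.02005i)|+⟩ + (0.6577 + 0.02005i)|−⟩

With |ψ⟩ = α|0⟩ + β|1⟩, the Hadamard-basis coefficients are ⟨+|ψ⟩ = (α + β)/√2 and ⟨−|ψ⟩ = (α − β)/√2.
Here α = 0.9973, β = (0.0672 - 0.02835i): (α + β)/√2 = (0.7527 - 0.02005i), (α − β)/√2 = (0.6577 + 0.02005i).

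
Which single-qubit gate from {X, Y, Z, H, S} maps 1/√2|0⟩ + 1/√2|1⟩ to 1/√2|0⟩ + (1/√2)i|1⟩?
S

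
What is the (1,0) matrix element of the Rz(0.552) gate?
0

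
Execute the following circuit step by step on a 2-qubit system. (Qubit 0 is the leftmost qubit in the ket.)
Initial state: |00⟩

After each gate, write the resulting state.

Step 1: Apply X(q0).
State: |10⟩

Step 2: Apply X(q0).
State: |00⟩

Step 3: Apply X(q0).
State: |10⟩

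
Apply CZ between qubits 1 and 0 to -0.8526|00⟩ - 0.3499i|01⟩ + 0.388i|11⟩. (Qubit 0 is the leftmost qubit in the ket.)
-0.8526|00⟩ - 0.3499i|01⟩ - 0.388i|11⟩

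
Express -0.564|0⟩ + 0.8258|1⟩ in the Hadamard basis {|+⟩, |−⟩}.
0.1851|+⟩ - 0.9827|−⟩

With |ψ⟩ = α|0⟩ + β|1⟩, the Hadamard-basis coefficients are ⟨+|ψ⟩ = (α + β)/√2 and ⟨−|ψ⟩ = (α − β)/√2.
Here α = -0.564, β = 0.8258: (α + β)/√2 = 0.1851, (α − β)/√2 = -0.9827.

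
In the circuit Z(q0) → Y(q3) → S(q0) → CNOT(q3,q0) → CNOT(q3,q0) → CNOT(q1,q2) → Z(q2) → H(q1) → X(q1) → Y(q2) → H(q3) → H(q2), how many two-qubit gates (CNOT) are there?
3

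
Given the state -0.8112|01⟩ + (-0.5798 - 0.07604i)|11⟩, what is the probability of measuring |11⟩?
0.342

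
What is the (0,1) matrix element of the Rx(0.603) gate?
-0.297i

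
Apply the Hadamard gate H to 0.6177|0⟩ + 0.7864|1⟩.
0.9928|0⟩ - 0.1193|1⟩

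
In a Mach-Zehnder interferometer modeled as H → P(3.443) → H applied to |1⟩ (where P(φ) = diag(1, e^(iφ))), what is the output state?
(0.9775 + 0.1484i)|0⟩ + (0.02254 - 0.1484i)|1⟩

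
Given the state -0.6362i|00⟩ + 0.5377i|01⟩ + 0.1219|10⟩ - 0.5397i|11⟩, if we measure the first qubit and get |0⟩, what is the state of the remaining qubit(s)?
-0.7638i|0⟩ + 0.6455i|1⟩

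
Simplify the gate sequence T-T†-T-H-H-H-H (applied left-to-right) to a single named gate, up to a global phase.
T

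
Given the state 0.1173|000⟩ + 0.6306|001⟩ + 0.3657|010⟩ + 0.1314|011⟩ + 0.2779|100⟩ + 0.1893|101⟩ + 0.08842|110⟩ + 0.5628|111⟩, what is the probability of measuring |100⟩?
0.07723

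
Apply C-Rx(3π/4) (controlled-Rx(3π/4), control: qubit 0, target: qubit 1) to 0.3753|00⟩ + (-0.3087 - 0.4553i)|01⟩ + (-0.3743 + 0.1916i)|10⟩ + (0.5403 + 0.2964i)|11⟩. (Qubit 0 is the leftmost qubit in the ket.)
0.3753|00⟩ + (-0.3087 - 0.4553i)|01⟩ + (0.1306 - 0.4258i)|10⟩ + (0.3838 + 0.4592i)|11⟩

C-Rx(3π/4) leaves the control-|0⟩ kets |00⟩, |01⟩ unchanged and applies Rx(3π/4) to qubit 1 on the control-|1⟩ pair (|10⟩, |11⟩).
Rx(3π/4) = [[cos(θ/2), −i·sin(θ/2)], [−i·sin(θ/2), cos(θ/2)]]; θ = 3π/4, cos(θ/2) ≈ 0.382683, sin(θ/2) ≈ 0.92388.
With a = amp(|10⟩) = (-0.3743 + 0.1916i) and b = amp(|11⟩) = (0.5403 + 0.2964i):
new amp(|10⟩) = (0.382683)·a + (-0.92388i)·b = (0.1306 - 0.4258i)
new amp(|11⟩) = (-0.92388i)·a + (0.382683)·b = (0.3838 + 0.4592i)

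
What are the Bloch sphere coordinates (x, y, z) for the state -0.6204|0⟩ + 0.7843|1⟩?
(-0.9732, 0, -0.2302)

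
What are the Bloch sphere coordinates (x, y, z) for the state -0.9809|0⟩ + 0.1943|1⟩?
(-0.3812, 0, 0.9244)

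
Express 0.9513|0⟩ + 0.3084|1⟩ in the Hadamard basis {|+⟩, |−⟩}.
0.8907|+⟩ + 0.4546|−⟩

With |ψ⟩ = α|0⟩ + β|1⟩, the Hadamard-basis coefficients are ⟨+|ψ⟩ = (α + β)/√2 and ⟨−|ψ⟩ = (α − β)/√2.
Here α = 0.9513, β = 0.3084: (α + β)/√2 = 0.8907, (α − β)/√2 = 0.4546.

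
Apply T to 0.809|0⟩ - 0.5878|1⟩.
0.809|0⟩ + (-0.4156 - 0.4156i)|1⟩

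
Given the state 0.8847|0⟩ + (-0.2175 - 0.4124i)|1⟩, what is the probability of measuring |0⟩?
0.7827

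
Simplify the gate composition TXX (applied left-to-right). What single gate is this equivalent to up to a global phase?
T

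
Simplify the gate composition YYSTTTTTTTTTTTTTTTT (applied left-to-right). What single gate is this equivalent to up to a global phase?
S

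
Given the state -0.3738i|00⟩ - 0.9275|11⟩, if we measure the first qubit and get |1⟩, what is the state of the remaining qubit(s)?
-|1⟩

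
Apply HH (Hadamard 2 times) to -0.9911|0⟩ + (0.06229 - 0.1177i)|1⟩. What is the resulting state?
-0.9911|0⟩ + (0.06229 - 0.1177i)|1⟩

H² = I, so an even number of Hadamards cancels: H^2 = I and the state is unchanged.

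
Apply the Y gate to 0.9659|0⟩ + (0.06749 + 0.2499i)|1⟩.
(0.2499 - 0.06749i)|0⟩ + 0.9659i|1⟩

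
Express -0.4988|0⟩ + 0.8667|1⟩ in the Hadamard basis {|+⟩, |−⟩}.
0.2601|+⟩ - 0.9656|−⟩

With |ψ⟩ = α|0⟩ + β|1⟩, the Hadamard-basis coefficients are ⟨+|ψ⟩ = (α + β)/√2 and ⟨−|ψ⟩ = (α − β)/√2.
Here α = -0.4988, β = 0.8667: (α + β)/√2 = 0.2601, (α − β)/√2 = -0.9656.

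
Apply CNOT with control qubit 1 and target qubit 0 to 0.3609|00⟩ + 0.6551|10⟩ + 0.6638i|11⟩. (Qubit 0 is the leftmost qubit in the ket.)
0.3609|00⟩ + 0.6638i|01⟩ + 0.6551|10⟩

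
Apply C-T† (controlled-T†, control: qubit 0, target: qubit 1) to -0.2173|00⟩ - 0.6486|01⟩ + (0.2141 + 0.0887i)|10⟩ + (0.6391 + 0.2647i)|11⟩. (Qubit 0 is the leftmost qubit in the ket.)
-0.2173|00⟩ - 0.6486|01⟩ + (0.2141 + 0.0887i)|10⟩ + (0.6391 - 0.2647i)|11⟩

C-T† leaves the control-|0⟩ kets |00⟩, |01⟩ unchanged and applies T† to qubit 1 on the control-|1⟩ pair (|10⟩, |11⟩).
T† = [[1, 0], [0, (1/√2 - (1/√2)i)]].
With a = amp(|10⟩) = (0.2141 + 0.0887i) and b = amp(|11⟩) = (0.6391 + 0.2647i):
new amp(|10⟩) = (1)·a = (0.2141 + 0.0887i)
new amp(|11⟩) = (1/√2 - (1/√2)i)·b = (0.6391 - 0.2647i)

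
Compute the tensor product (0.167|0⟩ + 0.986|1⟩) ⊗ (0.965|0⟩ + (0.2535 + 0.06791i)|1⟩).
0.1612|00⟩ + (0.04233 + 0.01134i)|01⟩ + 0.9515|10⟩ + (0.25 + 0.06696i)|11⟩

amp(|b₁b₂…⟩) = product of the factor amplitudes for bits b₁, b₂, …; only kets whose every factor amplitude is nonzero survive.
|00⟩: (0.167)(0.965) = 0.1612
|01⟩: (0.167)(0.2535 + 0.06791i) = (0.04233 + 0.01134i)
|10⟩: (0.986)(0.965) = 0.9515
|11⟩: (0.986)(0.2535 + 0.06791i) = (0.25 + 0.06696i)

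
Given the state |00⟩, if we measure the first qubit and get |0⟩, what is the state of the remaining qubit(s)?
|0⟩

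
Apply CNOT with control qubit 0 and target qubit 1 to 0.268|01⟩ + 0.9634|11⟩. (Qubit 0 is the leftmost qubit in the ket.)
0.268|01⟩ + 0.9634|10⟩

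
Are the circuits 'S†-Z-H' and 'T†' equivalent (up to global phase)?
No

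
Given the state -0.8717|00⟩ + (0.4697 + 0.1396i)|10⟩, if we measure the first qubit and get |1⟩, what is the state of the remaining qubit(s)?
(0.9586 + 0.2849i)|0⟩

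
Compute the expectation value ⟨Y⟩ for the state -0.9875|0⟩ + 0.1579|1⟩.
0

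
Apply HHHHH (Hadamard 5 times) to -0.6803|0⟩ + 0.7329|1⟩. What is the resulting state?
0.03719|0⟩ - 0.9993|1⟩

H² = I, so H^5 = H: a single Hadamard. With (a, b) = (-0.6803, 0.7329), H gives ((a + b)/√2, (a − b)/√2) = (0.03719, -0.9993).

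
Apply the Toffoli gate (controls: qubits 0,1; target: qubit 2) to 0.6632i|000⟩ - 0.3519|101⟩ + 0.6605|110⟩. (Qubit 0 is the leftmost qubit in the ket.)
0.6632i|000⟩ - 0.3519|101⟩ + 0.6605|111⟩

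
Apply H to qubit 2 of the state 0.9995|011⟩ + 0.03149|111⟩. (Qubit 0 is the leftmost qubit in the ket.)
0.7068|010⟩ - 0.7068|011⟩ + 0.02227|110⟩ - 0.02227|111⟩

H on qubit 2 mixes each pair of kets that differ only in qubit 2: amplitudes (a, b) of (|…0…⟩, |…1…⟩) become ((a + b)/√2, (a − b)/√2). Kets absent from the input have amplitude 0.
(|010⟩, |011⟩): (a, b) = (0, 0.9995) → (0.7068, -0.7068)
(|110⟩, |111⟩): (a, b) = (0, 0.03149) → (0.02227, -0.02227)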